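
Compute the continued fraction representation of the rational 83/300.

[0; 3, 1, 1, 1, 1, 2, 6]

Run the Euclidean algorithm on 83 and 300; the successive quotients are the partial quotients a_0, a_1, ... (each step inverts the fractional part left over by the previous one):
  83 = 0*300 + 83, so a_0 = 0.
  300 = 3*83 + 51, so a_1 = 3.
  83 = 1*51 + 32, so a_2 = 1.
  51 = 1*32 + 19, so a_3 = 1.
  32 = 1*19 + 13, so a_4 = 1.
  19 = 1*13 + 6, so a_5 = 1.
  13 = 2*6 + 1, so a_6 = 2.
  6 = 6*1 + 0, so a_7 = 6.
The remainder reaches 0 after 8 divisions, so the expansion has 8 partial quotients, read off in order.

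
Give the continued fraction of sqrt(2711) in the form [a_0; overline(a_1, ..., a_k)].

Write x_i = (sqrt(2711) + m_i)/d_i with (m_0, d_0) = (0, 1). a_0 = floor(sqrt(2711)) = 52, since 52^2 = 2704 <= 2711 < 2809 = 53^2.
Iterate m_{i+1} = d_i*a_i - m_i, d_{i+1} = (2711 - m_{i+1}^2)/d_i, a_{i+1} = floor((a_0 + m_{i+1})/d_{i+1}):
  m_1 = 1*52 - 0 = 52, d_1 = (2711 - 52^2)/1 = 7/1 = 7, a_1 = floor((52 + 52)/7) = 14.
  m_2 = 7*14 - 52 = 46, d_2 = (2711 - 46^2)/7 = 595/7 = 85, a_2 = floor((52 + 46)/85) = 1.
  m_3 = 85*1 - 46 = 39, d_3 = (2711 - 39^2)/85 = 1190/85 = 14, a_3 = floor((52 + 39)/14) = 6.
  m_4 = 14*6 - 39 = 45, d_4 = (2711 - 45^2)/14 = 686/14 = 49, a_4 = floor((52 + 45)/49) = 1.
  m_5 = 49*1 - 45 = 4, d_5 = (2711 - 4^2)/49 = 2695/49 = 55, a_5 = floor((52 + 4)/55) = 1.
  m_6 = 55*1 - 4 = 51, d_6 = (2711 - 51^2)/55 = 110/55 = 2, a_6 = floor((52 + 51)/2) = 51.
  m_7 = 2*51 - 51 = 51, d_7 = (2711 - 51^2)/2 = 110/2 = 55, a_7 = floor((52 + 51)/55) = 1.
  m_8 = 55*1 - 51 = 4, d_8 = (2711 - 4^2)/55 = 2695/55 = 49, a_8 = floor((52 + 4)/49) = 1.
  m_9 = 49*1 - 4 = 45, d_9 = (2711 - 45^2)/49 = 686/49 = 14, a_9 = floor((52 + 45)/14) = 6.
  m_10 = 14*6 - 45 = 39, d_10 = (2711 - 39^2)/14 = 1190/14 = 85, a_10 = floor((52 + 39)/85) = 1.
  m_11 = 85*1 - 39 = 46, d_11 = (2711 - 46^2)/85 = 595/85 = 7, a_11 = floor((52 + 46)/7) = 14.
  m_12 = 7*14 - 46 = 52, d_12 = (2711 - 52^2)/7 = 7/7 = 1, a_12 = floor((52 + 52)/1) = 104.
  m_13 = 1*104 - 52 = 52, d_13 = (2711 - 52^2)/1 = 7/1 = 7: (m_13, d_13) = (m_1, d_1) = (52, 7), so from here the quotients repeat a_1, ..., a_12; the period length is 12.
Hence the expansion of sqrt(2711) is a_0 = 52 followed by the repeating block 14, 1, 6, 1, 1, 51, 1, 1, 6, 1, 14, 104 (period 12).

[52; overline(14, 1, 6, 1, 1, 51, 1, 1, 6, 1, 14, 104)]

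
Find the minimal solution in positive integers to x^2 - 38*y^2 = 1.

(x, y) = (37, 6)

First expand sqrt(38) as a continued fraction. With x_i = (sqrt(38) + m_i)/d_i and (m_0, d_0) = (0, 1): a_0 = floor(sqrt(38)) = 6, since 6^2 = 36 <= 38 < 49 = 7^2.
Iterate m_{i+1} = d_i*a_i - m_i, d_{i+1} = (38 - m_{i+1}^2)/d_i, a_{i+1} = floor((a_0 + m_{i+1})/d_{i+1}):
  m_1 = 1*6 - 0 = 6, d_1 = (38 - 6^2)/1 = 2/1 = 2, a_1 = floor((6 + 6)/2) = 6.
  m_2 = 2*6 - 6 = 6, d_2 = (38 - 6^2)/2 = 2/2 = 1, a_2 = floor((6 + 6)/1) = 12.
  m_3 = 1*12 - 6 = 6, d_3 = (38 - 6^2)/1 = 2/1 = 2: (m_3, d_3) = (m_1, d_1) = (6, 2), so from here the quotients repeat a_1, a_2; the period length is 2.
So sqrt(38) = [6; (6, 12)] with period length k = 2.
k is even, so the fundamental solution of x^2 - 38y^2 = 1 is (p_{k-1}, q_{k-1}) = (p_1, q_1); compute convergents through index 1.
Convergents (p_i = a_i*p_{i-1} + p_{i-2}, q_i = a_i*q_{i-1} + q_{i-2} with p_{-2}=0, p_{-1}=1, q_{-2}=1, q_{-1}=0):
  i=0: a_0=6, p_0 = 6*1 + 0 = 6, q_0 = 6*0 + 1 = 1.
  i=1: a_1=6, p_1 = 6*6 + 1 = 37, q_1 = 6*1 + 0 = 6.
Check: 37^2 - 38*6^2 = 1369 - 1368 = 1, so (x, y) = (37, 6) solves the equation, and by the theorem it is the least positive solution.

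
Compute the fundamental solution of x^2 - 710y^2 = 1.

First expand sqrt(710) as a continued fraction. With x_i = (sqrt(710) + m_i)/d_i and (m_0, d_0) = (0, 1): a_0 = floor(sqrt(710)) = 26, since 26^2 = 676 <= 710 < 729 = 27^2.
Iterate m_{i+1} = d_i*a_i - m_i, d_{i+1} = (710 - m_{i+1}^2)/d_i, a_{i+1} = floor((a_0 + m_{i+1})/d_{i+1}):
  m_1 = 1*26 - 0 = 26, d_1 = (710 - 26^2)/1 = 34/1 = 34, a_1 = floor((26 + 26)/34) = 1.
  m_2 = 34*1 - 26 = 8, d_2 = (710 - 8^2)/34 = 646/34 = 19, a_2 = floor((26 + 8)/19) = 1.
  m_3 = 19*1 - 8 = 11, d_3 = (710 - 11^2)/19 = 589/19 = 31, a_3 = floor((26 + 11)/31) = 1.
  m_4 = 31*1 - 11 = 20, d_4 = (710 - 20^2)/31 = 310/31 = 10, a_4 = floor((26 + 20)/10) = 4.
  m_5 = 10*4 - 20 = 20, d_5 = (710 - 20^2)/10 = 310/10 = 31, a_5 = floor((26 + 20)/31) = 1.
  m_6 = 31*1 - 20 = 11, d_6 = (710 - 11^2)/31 = 589/31 = 19, a_6 = floor((26 + 11)/19) = 1.
  m_7 = 19*1 - 11 = 8, d_7 = (710 - 8^2)/19 = 646/19 = 34, a_7 = floor((26 + 8)/34) = 1.
  m_8 = 34*1 - 8 = 26, d_8 = (710 - 26^2)/34 = 34/34 = 1, a_8 = floor((26 + 26)/1) = 52.
  m_9 = 1*52 - 26 = 26, d_9 = (710 - 26^2)/1 = 34/1 = 34: (m_9, d_9) = (m_1, d_1) = (26, 34), so from here the quotients repeat a_1, ..., a_8; the period length is 8.
So sqrt(710) = [26; (1, 1, 1, 4, 1, 1, 1, 52)] with period length k = 8.
k is even, so the fundamental solution of x^2 - 710y^2 = 1 is (p_{k-1}, q_{k-1}) = (p_7, q_7); compute convergents through index 7.
Convergents (p_i = a_i*p_{i-1} + p_{i-2}, q_i = a_i*q_{i-1} + q_{i-2} with p_{-2}=0, p_{-1}=1, q_{-2}=1, q_{-1}=0):
  i=0: a_0=26, p_0 = 26*1 + 0 = 26, q_0 = 26*0 + 1 = 1.
  i=1: a_1=1, p_1 = 1*26 + 1 = 27, q_1 = 1*1 + 0 = 1.
  i=2: a_2=1, p_2 = 1*27 + 26 = 53, q_2 = 1*1 + 1 = 2.
  i=3: a_3=1, p_3 = 1*53 + 27 = 80, q_3 = 1*2 + 1 = 3.
  i=4: a_4=4, p_4 = 4*80 + 53 = 373, q_4 = 4*3 + 2 = 14.
  i=5: a_5=1, p_5 = 1*373 + 80 = 453, q_5 = 1*14 + 3 = 17.
  i=6: a_6=1, p_6 = 1*453 + 373 = 826, q_6 = 1*17 + 14 = 31.
  i=7: a_7=1, p_7 = 1*826 + 453 = 1279, q_7 = 1*31 + 17 = 48.
Check: 1279^2 - 710*48^2 = 1635841 - 1635840 = 1, so (x, y) = (1279, 48) solves the equation, and by the theorem it is the least positive solution.

(x, y) = (1279, 48)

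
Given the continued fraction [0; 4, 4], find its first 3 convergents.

Using the convergent recurrence p_i = a_i*p_{i-1} + p_{i-2}, q_i = a_i*q_{i-1} + q_{i-2} with p_{-2}=0, p_{-1}=1, q_{-2}=1, q_{-1}=0:
  i=0: a_0=0, p_0 = 0*1 + 0 = 0, q_0 = 0*0 + 1 = 1.
  i=1: a_1=4, p_1 = 4*0 + 1 = 1, q_1 = 4*1 + 0 = 4.
  i=2: a_2=4, p_2 = 4*1 + 0 = 4, q_2 = 4*4 + 1 = 17.

0/1, 1/4, 4/17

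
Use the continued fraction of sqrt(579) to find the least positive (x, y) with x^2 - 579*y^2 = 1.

First expand sqrt(579) as a continued fraction. With x_i = (sqrt(579) + m_i)/d_i and (m_0, d_0) = (0, 1): a_0 = floor(sqrt(579)) = 24, since 24^2 = 576 <= 579 < 625 = 25^2.
Iterate m_{i+1} = d_i*a_i - m_i, d_{i+1} = (579 - m_{i+1}^2)/d_i, a_{i+1} = floor((a_0 + m_{i+1})/d_{i+1}):
  m_1 = 1*24 - 0 = 24, d_1 = (579 - 24^2)/1 = 3/1 = 3, a_1 = floor((24 + 24)/3) = 16.
  m_2 = 3*16 - 24 = 24, d_2 = (579 - 24^2)/3 = 3/3 = 1, a_2 = floor((24 + 24)/1) = 48.
  m_3 = 1*48 - 24 = 24, d_3 = (579 - 24^2)/1 = 3/1 = 3: (m_3, d_3) = (m_1, d_1) = (24, 3), so from here the quotients repeat a_1, a_2; the period length is 2.
So sqrt(579) = [24; (16, 48)] with period length k = 2.
k is even, so the fundamental solution of x^2 - 579y^2 = 1 is (p_{k-1}, q_{k-1}) = (p_1, q_1); compute convergents through index 1.
Convergents (p_i = a_i*p_{i-1} + p_{i-2}, q_i = a_i*q_{i-1} + q_{i-2} with p_{-2}=0, p_{-1}=1, q_{-2}=1, q_{-1}=0):
  i=0: a_0=24, p_0 = 24*1 + 0 = 24, q_0 = 24*0 + 1 = 1.
  i=1: a_1=16, p_1 = 16*24 + 1 = 385, q_1 = 16*1 + 0 = 16.
Check: 385^2 - 579*16^2 = 148225 - 148224 = 1, so (x, y) = (385, 16) solves the equation, and by the theorem it is the least positive solution.

(x, y) = (385, 16)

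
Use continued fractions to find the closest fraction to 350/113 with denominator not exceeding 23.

65/21

Expand x = 350/113 as a continued fraction with the Euclidean algorithm:
  350 = 3*113 + 11, so a_0 = 3.
  113 = 10*11 + 3, so a_1 = 10.
  11 = 3*3 + 2, so a_2 = 3.
  3 = 1*2 + 1, so a_3 = 1.
  2 = 2*1 + 0, so a_4 = 2.
so x = [3; 10, 3, 1, 2].
Convergents (p_i = a_i*p_{i-1} + p_{i-2}, q_i = a_i*q_{i-1} + q_{i-2} with p_{-2}=0, p_{-1}=1, q_{-2}=1, q_{-1}=0), until the denominator exceeds 23:
  i=0: a_0=3, p_0 = 3*1 + 0 = 3, q_0 = 3*0 + 1 = 1.
  i=1: a_1=10, p_1 = 10*3 + 1 = 31, q_1 = 10*1 + 0 = 10.
  i=2: a_2=3, p_2 = 3*31 + 3 = 96, q_2 = 3*10 + 1 = 31.
q_2 = 31 > 23, so the last convergent with denominator <= 23 is p_1/q_1 = 31/10.
The closest fraction with denominator <= 23 is either p_1/q_1 or the intermediate fraction (k*p_1 + p_0)/(k*q_1 + q_0) with the largest k >= 1 whose denominator stays <= 23; these approach x as k grows, and every other convergent or intermediate fraction in range is farther away.
Largest k: floor((23 - q_0)/q_1) = floor((23 - 1)/10) = 2.
That gives (2*31 + 3)/(2*10 + 1) = 65/21.
Compare the errors: |x - 31/10| = |350*10 - 31*113|/(113*10) = 3/1130, and |x - 65/21| = |350*21 - 65*113|/(113*21) = 5/2373.
Cross-multiplying, 5*1130 = 5650 < 7119 = 3*2373, so 5/2373 is smaller: the intermediate fraction 65/21 is closer to x than 31/10.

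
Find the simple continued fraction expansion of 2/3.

[0; 1, 2]

Run the Euclidean algorithm on 2 and 3; the successive quotients are the partial quotients a_0, a_1, ... (each step inverts the fractional part left over by the previous one):
  2 = 0*3 + 2, so a_0 = 0.
  3 = 1*2 + 1, so a_1 = 1.
  2 = 2*1 + 0, so a_2 = 2.
The remainder reaches 0 after 3 divisions, so the expansion has 3 partial quotients, read off in order.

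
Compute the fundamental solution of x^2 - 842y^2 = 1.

First expand sqrt(842) as a continued fraction. With x_i = (sqrt(842) + m_i)/d_i and (m_0, d_0) = (0, 1): a_0 = floor(sqrt(842)) = 29, since 29^2 = 841 <= 842 < 900 = 30^2.
Iterate m_{i+1} = d_i*a_i - m_i, d_{i+1} = (842 - m_{i+1}^2)/d_i, a_{i+1} = floor((a_0 + m_{i+1})/d_{i+1}):
  m_1 = 1*29 - 0 = 29, d_1 = (842 - 29^2)/1 = 1/1 = 1, a_1 = floor((29 + 29)/1) = 58.
  m_2 = 1*58 - 29 = 29, d_2 = (842 - 29^2)/1 = 1/1 = 1: (m_2, d_2) = (m_1, d_1) = (29, 1), so from here the quotient a_1 repeats; the period length is 1.
So sqrt(842) = [29; (58)] with period length k = 1.
k is odd, so (p_{k-1}, q_{k-1}) only solves x^2 - 842y^2 = -1 and the fundamental solution of x^2 - 842y^2 = 1 is (p_{2k-1}, q_{2k-1}) = (p_1, q_1); compute convergents through index 1, running through the period twice.
Convergents (p_i = a_i*p_{i-1} + p_{i-2}, q_i = a_i*q_{i-1} + q_{i-2} with p_{-2}=0, p_{-1}=1, q_{-2}=1, q_{-1}=0):
  i=0: a_0=29, p_0 = 29*1 + 0 = 29, q_0 = 29*0 + 1 = 1.
  i=1: a_1=58, p_1 = 58*29 + 1 = 1683, q_1 = 58*1 + 0 = 58.
Indeed p_0^2 - 842*q_0^2 = 841 - 842 = -1, not +1.
Check: 1683^2 - 842*58^2 = 2832489 - 2832488 = 1, so (x, y) = (1683, 58) solves the equation, and by the theorem it is the least positive solution.

(x, y) = (1683, 58)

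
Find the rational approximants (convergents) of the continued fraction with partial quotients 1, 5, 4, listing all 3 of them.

Using the convergent recurrence p_i = a_i*p_{i-1} + p_{i-2}, q_i = a_i*q_{i-1} + q_{i-2} with p_{-2}=0, p_{-1}=1, q_{-2}=1, q_{-1}=0:
  i=0: a_0=1, p_0 = 1*1 + 0 = 1, q_0 = 1*0 + 1 = 1.
  i=1: a_1=5, p_1 = 5*1 + 1 = 6, q_1 = 5*1 + 0 = 5.
  i=2: a_2=4, p_2 = 4*6 + 1 = 25, q_2 = 4*5 + 1 = 21.

1/1, 6/5, 25/21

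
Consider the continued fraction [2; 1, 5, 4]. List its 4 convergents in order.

Using the convergent recurrence p_i = a_i*p_{i-1} + p_{i-2}, q_i = a_i*q_{i-1} + q_{i-2} with p_{-2}=0, p_{-1}=1, q_{-2}=1, q_{-1}=0:
  i=0: a_0=2, p_0 = 2*1 + 0 = 2, q_0 = 2*0 + 1 = 1.
  i=1: a_1=1, p_1 = 1*2 + 1 = 3, q_1 = 1*1 + 0 = 1.
  i=2: a_2=5, p_2 = 5*3 + 2 = 17, q_2 = 5*1 + 1 = 6.
  i=3: a_3=4, p_3 = 4*17 + 3 = 71, q_3 = 4*6 + 1 = 25.

2/1, 3/1, 17/6, 71/25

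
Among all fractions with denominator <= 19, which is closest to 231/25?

157/17

Expand x = 231/25 as a continued fraction with the Euclidean algorithm:
  231 = 9*25 + 6, so a_0 = 9.
  25 = 4*6 + 1, so a_1 = 4.
  6 = 6*1 + 0, so a_2 = 6.
so x = [9; 4, 6].
Convergents (p_i = a_i*p_{i-1} + p_{i-2}, q_i = a_i*q_{i-1} + q_{i-2} with p_{-2}=0, p_{-1}=1, q_{-2}=1, q_{-1}=0), until the denominator exceeds 19:
  i=0: a_0=9, p_0 = 9*1 + 0 = 9, q_0 = 9*0 + 1 = 1.
  i=1: a_1=4, p_1 = 4*9 + 1 = 37, q_1 = 4*1 + 0 = 4.
  i=2: a_2=6, p_2 = 6*37 + 9 = 231, q_2 = 6*4 + 1 = 25.
q_2 = 25 > 19, so the last convergent with denominator <= 19 is p_1/q_1 = 37/4.
The closest fraction with denominator <= 19 is either p_1/q_1 or the intermediate fraction (k*p_1 + p_0)/(k*q_1 + q_0) with the largest k >= 1 whose denominator stays <= 19; these approach x as k grows, and every other convergent or intermediate fraction in range is farther away.
Largest k: floor((19 - q_0)/q_1) = floor((19 - 1)/4) = 4.
That gives (4*37 + 9)/(4*4 + 1) = 157/17.
Compare the errors: |x - 37/4| = |231*4 - 37*25|/(25*4) = 1/100, and |x - 157/17| = |231*17 - 157*25|/(25*17) = 2/425.
Cross-multiplying, 2*100 = 200 < 425 = 1*425, so 2/425 is smaller: the intermediate fraction 157/17 is closer to x than 37/4.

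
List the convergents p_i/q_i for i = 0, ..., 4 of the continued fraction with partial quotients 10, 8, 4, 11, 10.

Using the convergent recurrence p_i = a_i*p_{i-1} + p_{i-2}, q_i = a_i*q_{i-1} + q_{i-2} with p_{-2}=0, p_{-1}=1, q_{-2}=1, q_{-1}=0:
  i=0: a_0=10, p_0 = 10*1 + 0 = 10, q_0 = 10*0 + 1 = 1.
  i=1: a_1=8, p_1 = 8*10 + 1 = 81, q_1 = 8*1 + 0 = 8.
  i=2: a_2=4, p_2 = 4*81 + 10 = 334, q_2 = 4*8 + 1 = 33.
  i=3: a_3=11, p_3 = 11*334 + 81 = 3755, q_3 = 11*33 + 8 = 371.
  i=4: a_4=10, p_4 = 10*3755 + 334 = 37884, q_4 = 10*371 + 33 = 3743.

10/1, 81/8, 334/33, 3755/371, 37884/3743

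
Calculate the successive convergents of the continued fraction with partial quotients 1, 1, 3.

Using the convergent recurrence p_i = a_i*p_{i-1} + p_{i-2}, q_i = a_i*q_{i-1} + q_{i-2} with p_{-2}=0, p_{-1}=1, q_{-2}=1, q_{-1}=0:
  i=0: a_0=1, p_0 = 1*1 + 0 = 1, q_0 = 1*0 + 1 = 1.
  i=1: a_1=1, p_1 = 1*1 + 1 = 2, q_1 = 1*1 + 0 = 1.
  i=2: a_2=3, p_2 = 3*2 + 1 = 7, q_2 = 3*1 + 1 = 4.

1/1, 2/1, 7/4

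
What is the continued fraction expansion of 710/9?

Run the Euclidean algorithm on 710 and 9; the successive quotients are the partial quotients a_0, a_1, ... (each step inverts the fractional part left over by the previous one):
  710 = 78*9 + 8, so a_0 = 78.
  9 = 1*8 + 1, so a_1 = 1.
  8 = 8*1 + 0, so a_2 = 8.
The remainder reaches 0 after 3 divisions, so the expansion has 3 partial quotients, read off in order.

[78; 1, 8]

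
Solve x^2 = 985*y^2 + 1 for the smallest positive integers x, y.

(x, y) = (332929, 10608)

First expand sqrt(985) as a continued fraction. With x_i = (sqrt(985) + m_i)/d_i and (m_0, d_0) = (0, 1): a_0 = floor(sqrt(985)) = 31, since 31^2 = 961 <= 985 < 1024 = 32^2.
Iterate m_{i+1} = d_i*a_i - m_i, d_{i+1} = (985 - m_{i+1}^2)/d_i, a_{i+1} = floor((a_0 + m_{i+1})/d_{i+1}):
  m_1 = 1*31 - 0 = 31, d_1 = (985 - 31^2)/1 = 24/1 = 24, a_1 = floor((31 + 31)/24) = 2.
  m_2 = 24*2 - 31 = 17, d_2 = (985 - 17^2)/24 = 696/24 = 29, a_2 = floor((31 + 17)/29) = 1.
  m_3 = 29*1 - 17 = 12, d_3 = (985 - 12^2)/29 = 841/29 = 29, a_3 = floor((31 + 12)/29) = 1.
  m_4 = 29*1 - 12 = 17, d_4 = (985 - 17^2)/29 = 696/29 = 24, a_4 = floor((31 + 17)/24) = 2.
  m_5 = 24*2 - 17 = 31, d_5 = (985 - 31^2)/24 = 24/24 = 1, a_5 = floor((31 + 31)/1) = 62.
  m_6 = 1*62 - 31 = 31, d_6 = (985 - 31^2)/1 = 24/1 = 24: (m_6, d_6) = (m_1, d_1) = (31, 24), so from here the quotients repeat a_1, ..., a_5; the period length is 5.
So sqrt(985) = [31; (2, 1, 1, 2, 62)] with period length k = 5.
k is odd, so (p_{k-1}, q_{k-1}) only solves x^2 - 985y^2 = -1 and the fundamental solution of x^2 - 985y^2 = 1 is (p_{2k-1}, q_{2k-1}) = (p_9, q_9); compute convergents through index 9, running through the period twice.
Convergents (p_i = a_i*p_{i-1} + p_{i-2}, q_i = a_i*q_{i-1} + q_{i-2} with p_{-2}=0, p_{-1}=1, q_{-2}=1, q_{-1}=0):
  i=0: a_0=31, p_0 = 31*1 + 0 = 31, q_0 = 31*0 + 1 = 1.
  i=1: a_1=2, p_1 = 2*31 + 1 = 63, q_1 = 2*1 + 0 = 2.
  i=2: a_2=1, p_2 = 1*63 + 31 = 94, q_2 = 1*2 + 1 = 3.
  i=3: a_3=1, p_3 = 1*94 + 63 = 157, q_3 = 1*3 + 2 = 5.
  i=4: a_4=2, p_4 = 2*157 + 94 = 408, q_4 = 2*5 + 3 = 13.
  i=5: a_5=62, p_5 = 62*408 + 157 = 25453, q_5 = 62*13 + 5 = 811.
  i=6: a_6=2, p_6 = 2*25453 + 408 = 51314, q_6 = 2*811 + 13 = 1635.
  i=7: a_7=1, p_7 = 1*51314 + 25453 = 76767, q_7 = 1*1635 + 811 = 2446.
  i=8: a_8=1, p_8 = 1*76767 + 51314 = 128081, q_8 = 1*2446 + 1635 = 4081.
  i=9: a_9=2, p_9 = 2*128081 + 76767 = 332929, q_9 = 2*4081 + 2446 = 10608.
Indeed p_4^2 - 985*q_4^2 = 166464 - 166465 = -1, not +1.
Check: 332929^2 - 985*10608^2 = 110841719041 - 110841719040 = 1, so (x, y) = (332929, 10608) solves the equation, and by the theorem it is the least positive solution.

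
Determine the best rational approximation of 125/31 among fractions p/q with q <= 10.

4/1

Expand x = 125/31 as a continued fraction with the Euclidean algorithm:
  125 = 4*31 + 1, so a_0 = 4.
  31 = 31*1 + 0, so a_1 = 31.
so x = [4; 31].
Convergents (p_i = a_i*p_{i-1} + p_{i-2}, q_i = a_i*q_{i-1} + q_{i-2} with p_{-2}=0, p_{-1}=1, q_{-2}=1, q_{-1}=0), until the denominator exceeds 10:
  i=0: a_0=4, p_0 = 4*1 + 0 = 4, q_0 = 4*0 + 1 = 1.
  i=1: a_1=31, p_1 = 31*4 + 1 = 125, q_1 = 31*1 + 0 = 31.
q_1 = 31 > 10, so the last convergent with denominator <= 10 is p_0/q_0 = 4/1.
The closest fraction with denominator <= 10 is either p_0/q_0 or the intermediate fraction (k*p_0 + p_{-1})/(k*q_0 + q_{-1}) with the largest k >= 1 whose denominator stays <= 10; these approach x as k grows, and every other convergent or intermediate fraction in range is farther away.
Largest k: floor((10 - q_{-1})/q_0) = floor((10 - 0)/1) = 10 (using the seeds p_{-1} = 1, q_{-1} = 0).
That gives (10*4 + 1)/(10*1 + 0) = 41/10.
Compare the errors: |x - 4/1| = |125*1 - 4*31|/(31*1) = 1/31, and |x - 41/10| = |125*10 - 41*31|/(31*10) = 21/310.
Cross-multiplying, 1*310 = 310 < 651 = 21*31, so 1/31 is smaller: the convergent 4/1 is closer to x than 41/10.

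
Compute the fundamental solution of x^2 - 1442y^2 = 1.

First expand sqrt(1442) as a continued fraction. With x_i = (sqrt(1442) + m_i)/d_i and (m_0, d_0) = (0, 1): a_0 = floor(sqrt(1442)) = 37, since 37^2 = 1369 <= 1442 < 1444 = 38^2.
Iterate m_{i+1} = d_i*a_i - m_i, d_{i+1} = (1442 - m_{i+1}^2)/d_i, a_{i+1} = floor((a_0 + m_{i+1})/d_{i+1}):
  m_1 = 1*37 - 0 = 37, d_1 = (1442 - 37^2)/1 = 73/1 = 73, a_1 = floor((37 + 37)/73) = 1.
  m_2 = 73*1 - 37 = 36, d_2 = (1442 - 36^2)/73 = 146/73 = 2, a_2 = floor((37 + 36)/2) = 36.
  m_3 = 2*36 - 36 = 36, d_3 = (1442 - 36^2)/2 = 146/2 = 73, a_3 = floor((37 + 36)/73) = 1.
  m_4 = 73*1 - 36 = 37, d_4 = (1442 - 37^2)/73 = 73/73 = 1, a_4 = floor((37 + 37)/1) = 74.
  m_5 = 1*74 - 37 = 37, d_5 = (1442 - 37^2)/1 = 73/1 = 73: (m_5, d_5) = (m_1, d_1) = (37, 73), so from here the quotients repeat a_1, ..., a_4; the period length is 4.
So sqrt(1442) = [37; (1, 36, 1, 74)] with period length k = 4.
k is even, so the fundamental solution of x^2 - 1442y^2 = 1 is (p_{k-1}, q_{k-1}) = (p_3, q_3); compute convergents through index 3.
Convergents (p_i = a_i*p_{i-1} + p_{i-2}, q_i = a_i*q_{i-1} + q_{i-2} with p_{-2}=0, p_{-1}=1, q_{-2}=1, q_{-1}=0):
  i=0: a_0=37, p_0 = 37*1 + 0 = 37, q_0 = 37*0 + 1 = 1.
  i=1: a_1=1, p_1 = 1*37 + 1 = 38, q_1 = 1*1 + 0 = 1.
  i=2: a_2=36, p_2 = 36*38 + 37 = 1405, q_2 = 36*1 + 1 = 37.
  i=3: a_3=1, p_3 = 1*1405 + 38 = 1443, q_3 = 1*37 + 1 = 38.
Check: 1443^2 - 1442*38^2 = 2082249 - 2082248 = 1, so (x, y) = (1443, 38) solves the equation, and by the theorem it is the least positive solution.

(x, y) = (1443, 38)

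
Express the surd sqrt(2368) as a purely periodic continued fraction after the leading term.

Write x_i = (sqrt(2368) + m_i)/d_i with (m_0, d_0) = (0, 1). a_0 = floor(sqrt(2368)) = 48, since 48^2 = 2304 <= 2368 < 2401 = 49^2.
Iterate m_{i+1} = d_i*a_i - m_i, d_{i+1} = (2368 - m_{i+1}^2)/d_i, a_{i+1} = floor((a_0 + m_{i+1})/d_{i+1}):
  m_1 = 1*48 - 0 = 48, d_1 = (2368 - 48^2)/1 = 64/1 = 64, a_1 = floor((48 + 48)/64) = 1.
  m_2 = 64*1 - 48 = 16, d_2 = (2368 - 16^2)/64 = 2112/64 = 33, a_2 = floor((48 + 16)/33) = 1.
  m_3 = 33*1 - 16 = 17, d_3 = (2368 - 17^2)/33 = 2079/33 = 63, a_3 = floor((48 + 17)/63) = 1.
  m_4 = 63*1 - 17 = 46, d_4 = (2368 - 46^2)/63 = 252/63 = 4, a_4 = floor((48 + 46)/4) = 23.
  m_5 = 4*23 - 46 = 46, d_5 = (2368 - 46^2)/4 = 252/4 = 63, a_5 = floor((48 + 46)/63) = 1.
  m_6 = 63*1 - 46 = 17, d_6 = (2368 - 17^2)/63 = 2079/63 = 33, a_6 = floor((48 + 17)/33) = 1.
  m_7 = 33*1 - 17 = 16, d_7 = (2368 - 16^2)/33 = 2112/33 = 64, a_7 = floor((48 + 16)/64) = 1.
  m_8 = 64*1 - 16 = 48, d_8 = (2368 - 48^2)/64 = 64/64 = 1, a_8 = floor((48 + 48)/1) = 96.
  m_9 = 1*96 - 48 = 48, d_9 = (2368 - 48^2)/1 = 64/1 = 64: (m_9, d_9) = (m_1, d_1) = (48, 64), so from here the quotients repeat a_1, ..., a_8; the period length is 8.
Hence the expansion of sqrt(2368) is a_0 = 48 followed by the repeating block 1, 1, 1, 23, 1, 1, 1, 96 (period 8).

[48; (1, 1, 1, 23, 1, 1, 1, 96)]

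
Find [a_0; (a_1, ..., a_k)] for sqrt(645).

[25; (2, 1, 1, 12, 10, 12, 1, 1, 2, 50)]

Write x_i = (sqrt(645) + m_i)/d_i with (m_0, d_0) = (0, 1). a_0 = floor(sqrt(645)) = 25, since 25^2 = 625 <= 645 < 676 = 26^2.
Iterate m_{i+1} = d_i*a_i - m_i, d_{i+1} = (645 - m_{i+1}^2)/d_i, a_{i+1} = floor((a_0 + m_{i+1})/d_{i+1}):
  m_1 = 1*25 - 0 = 25, d_1 = (645 - 25^2)/1 = 20/1 = 20, a_1 = floor((25 + 25)/20) = 2.
  m_2 = 20*2 - 25 = 15, d_2 = (645 - 15^2)/20 = 420/20 = 21, a_2 = floor((25 + 15)/21) = 1.
  m_3 = 21*1 - 15 = 6, d_3 = (645 - 6^2)/21 = 609/21 = 29, a_3 = floor((25 + 6)/29) = 1.
  m_4 = 29*1 - 6 = 23, d_4 = (645 - 23^2)/29 = 116/29 = 4, a_4 = floor((25 + 23)/4) = 12.
  m_5 = 4*12 - 23 = 25, d_5 = (645 - 25^2)/4 = 20/4 = 5, a_5 = floor((25 + 25)/5) = 10.
  m_6 = 5*10 - 25 = 25, d_6 = (645 - 25^2)/5 = 20/5 = 4, a_6 = floor((25 + 25)/4) = 12.
  m_7 = 4*12 - 25 = 23, d_7 = (645 - 23^2)/4 = 116/4 = 29, a_7 = floor((25 + 23)/29) = 1.
  m_8 = 29*1 - 23 = 6, d_8 = (645 - 6^2)/29 = 609/29 = 21, a_8 = floor((25 + 6)/21) = 1.
  m_9 = 21*1 - 6 = 15, d_9 = (645 - 15^2)/21 = 420/21 = 20, a_9 = floor((25 + 15)/20) = 2.
  m_10 = 20*2 - 15 = 25, d_10 = (645 - 25^2)/20 = 20/20 = 1, a_10 = floor((25 + 25)/1) = 50.
  m_11 = 1*50 - 25 = 25, d_11 = (645 - 25^2)/1 = 20/1 = 20: (m_11, d_11) = (m_1, d_1) = (25, 20), so from here the quotients repeat a_1, ..., a_10; the period length is 10.
Hence the expansion of sqrt(645) is a_0 = 25 followed by the repeating block 2, 1, 1, 12, 10, 12, 1, 1, 2, 50 (period 10).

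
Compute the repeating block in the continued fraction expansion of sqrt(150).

Write x_i = (sqrt(150) + m_i)/d_i with (m_0, d_0) = (0, 1). a_0 = floor(sqrt(150)) = 12, since 12^2 = 144 <= 150 < 169 = 13^2.
Iterate m_{i+1} = d_i*a_i - m_i, d_{i+1} = (150 - m_{i+1}^2)/d_i, a_{i+1} = floor((a_0 + m_{i+1})/d_{i+1}):
  m_1 = 1*12 - 0 = 12, d_1 = (150 - 12^2)/1 = 6/1 = 6, a_1 = floor((12 + 12)/6) = 4.
  m_2 = 6*4 - 12 = 12, d_2 = (150 - 12^2)/6 = 6/6 = 1, a_2 = floor((12 + 12)/1) = 24.
  m_3 = 1*24 - 12 = 12, d_3 = (150 - 12^2)/1 = 6/1 = 6: (m_3, d_3) = (m_1, d_1) = (12, 6), so from here the quotients repeat a_1, a_2; the period length is 2.
Hence the expansion of sqrt(150) is a_0 = 12 followed by the repeating block 4, 24 (period 2).

[12; (4, 24)]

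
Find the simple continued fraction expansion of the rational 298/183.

[1; 1, 1, 1, 2, 4, 5]

Run the Euclidean algorithm on 298 and 183; the successive quotients are the partial quotients a_0, a_1, ... (each step inverts the fractional part left over by the previous one):
  298 = 1*183 + 115, so a_0 = 1.
  183 = 1*115 + 68, so a_1 = 1.
  115 = 1*68 + 47, so a_2 = 1.
  68 = 1*47 + 21, so a_3 = 1.
  47 = 2*21 + 5, so a_4 = 2.
  21 = 4*5 + 1, so a_5 = 4.
  5 = 5*1 + 0, so a_6 = 5.
The remainder reaches 0 after 7 divisions, so the expansion has 7 partial quotients, read off in order.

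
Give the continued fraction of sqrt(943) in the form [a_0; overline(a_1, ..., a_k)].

[30; overline(1, 2, 2, 2, 1, 60)]

Write x_i = (sqrt(943) + m_i)/d_i with (m_0, d_0) = (0, 1). a_0 = floor(sqrt(943)) = 30, since 30^2 = 900 <= 943 < 961 = 31^2.
Iterate m_{i+1} = d_i*a_i - m_i, d_{i+1} = (943 - m_{i+1}^2)/d_i, a_{i+1} = floor((a_0 + m_{i+1})/d_{i+1}):
  m_1 = 1*30 - 0 = 30, d_1 = (943 - 30^2)/1 = 43/1 = 43, a_1 = floor((30 + 30)/43) = 1.
  m_2 = 43*1 - 30 = 13, d_2 = (943 - 13^2)/43 = 774/43 = 18, a_2 = floor((30 + 13)/18) = 2.
  m_3 = 18*2 - 13 = 23, d_3 = (943 - 23^2)/18 = 414/18 = 23, a_3 = floor((30 + 23)/23) = 2.
  m_4 = 23*2 - 23 = 23, d_4 = (943 - 23^2)/23 = 414/23 = 18, a_4 = floor((30 + 23)/18) = 2.
  m_5 = 18*2 - 23 = 13, d_5 = (943 - 13^2)/18 = 774/18 = 43, a_5 = floor((30 + 13)/43) = 1.
  m_6 = 43*1 - 13 = 30, d_6 = (943 - 30^2)/43 = 43/43 = 1, a_6 = floor((30 + 30)/1) = 60.
  m_7 = 1*60 - 30 = 30, d_7 = (943 - 30^2)/1 = 43/1 = 43: (m_7, d_7) = (m_1, d_1) = (30, 43), so from here the quotients repeat a_1, ..., a_6; the period length is 6.
Hence the expansion of sqrt(943) is a_0 = 30 followed by the repeating block 1, 2, 2, 2, 1, 60 (period 6).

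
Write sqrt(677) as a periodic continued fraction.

[26; (52)]

Write x_i = (sqrt(677) + m_i)/d_i with (m_0, d_0) = (0, 1). a_0 = floor(sqrt(677)) = 26, since 26^2 = 676 <= 677 < 729 = 27^2.
Iterate m_{i+1} = d_i*a_i - m_i, d_{i+1} = (677 - m_{i+1}^2)/d_i, a_{i+1} = floor((a_0 + m_{i+1})/d_{i+1}):
  m_1 = 1*26 - 0 = 26, d_1 = (677 - 26^2)/1 = 1/1 = 1, a_1 = floor((26 + 26)/1) = 52.
  m_2 = 1*52 - 26 = 26, d_2 = (677 - 26^2)/1 = 1/1 = 1: (m_2, d_2) = (m_1, d_1) = (26, 1), so from here the quotient a_1 repeats; the period length is 1.
Hence the expansion of sqrt(677) is a_0 = 26 followed by the repeating block 52 (period 1).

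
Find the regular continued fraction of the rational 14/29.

Run the Euclidean algorithm on 14 and 29; the successive quotients are the partial quotients a_0, a_1, ... (each step inverts the fractional part left over by the previous one):
  14 = 0*29 + 14, so a_0 = 0.
  29 = 2*14 + 1, so a_1 = 2.
  14 = 14*1 + 0, so a_2 = 14.
The remainder reaches 0 after 3 divisions, so the expansion has 3 partial quotients, read off in order.

[0; 2, 14]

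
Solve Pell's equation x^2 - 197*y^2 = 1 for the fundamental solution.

(x, y) = (393, 28)

First expand sqrt(197) as a continued fraction. With x_i = (sqrt(197) + m_i)/d_i and (m_0, d_0) = (0, 1): a_0 = floor(sqrt(197)) = 14, since 14^2 = 196 <= 197 < 225 = 15^2.
Iterate m_{i+1} = d_i*a_i - m_i, d_{i+1} = (197 - m_{i+1}^2)/d_i, a_{i+1} = floor((a_0 + m_{i+1})/d_{i+1}):
  m_1 = 1*14 - 0 = 14, d_1 = (197 - 14^2)/1 = 1/1 = 1, a_1 = floor((14 + 14)/1) = 28.
  m_2 = 1*28 - 14 = 14, d_2 = (197 - 14^2)/1 = 1/1 = 1: (m_2, d_2) = (m_1, d_1) = (14, 1), so from here the quotient a_1 repeats; the period length is 1.
So sqrt(197) = [14; (28)] with period length k = 1.
k is odd, so (p_{k-1}, q_{k-1}) only solves x^2 - 197y^2 = -1 and the fundamental solution of x^2 - 197y^2 = 1 is (p_{2k-1}, q_{2k-1}) = (p_1, q_1); compute convergents through index 1, running through the period twice.
Convergents (p_i = a_i*p_{i-1} + p_{i-2}, q_i = a_i*q_{i-1} + q_{i-2} with p_{-2}=0, p_{-1}=1, q_{-2}=1, q_{-1}=0):
  i=0: a_0=14, p_0 = 14*1 + 0 = 14, q_0 = 14*0 + 1 = 1.
  i=1: a_1=28, p_1 = 28*14 + 1 = 393, q_1 = 28*1 + 0 = 28.
Indeed p_0^2 - 197*q_0^2 = 196 - 197 = -1, not +1.
Check: 393^2 - 197*28^2 = 154449 - 154448 = 1, so (x, y) = (393, 28) solves the equation, and by the theorem it is the least positive solution.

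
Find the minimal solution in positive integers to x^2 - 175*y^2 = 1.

(x, y) = (2024, 153)

First expand sqrt(175) as a continued fraction. With x_i = (sqrt(175) + m_i)/d_i and (m_0, d_0) = (0, 1): a_0 = floor(sqrt(175)) = 13, since 13^2 = 169 <= 175 < 196 = 14^2.
Iterate m_{i+1} = d_i*a_i - m_i, d_{i+1} = (175 - m_{i+1}^2)/d_i, a_{i+1} = floor((a_0 + m_{i+1})/d_{i+1}):
  m_1 = 1*13 - 0 = 13, d_1 = (175 - 13^2)/1 = 6/1 = 6, a_1 = floor((13 + 13)/6) = 4.
  m_2 = 6*4 - 13 = 11, d_2 = (175 - 11^2)/6 = 54/6 = 9, a_2 = floor((13 + 11)/9) = 2.
  m_3 = 9*2 - 11 = 7, d_3 = (175 - 7^2)/9 = 126/9 = 14, a_3 = floor((13 + 7)/14) = 1.
  m_4 = 14*1 - 7 = 7, d_4 = (175 - 7^2)/14 = 126/14 = 9, a_4 = floor((13 + 7)/9) = 2.
  m_5 = 9*2 - 7 = 11, d_5 = (175 - 11^2)/9 = 54/9 = 6, a_5 = floor((13 + 11)/6) = 4.
  m_6 = 6*4 - 11 = 13, d_6 = (175 - 13^2)/6 = 6/6 = 1, a_6 = floor((13 + 13)/1) = 26.
  m_7 = 1*26 - 13 = 13, d_7 = (175 - 13^2)/1 = 6/1 = 6: (m_7, d_7) = (m_1, d_1) = (13, 6), so from here the quotients repeat a_1, ..., a_6; the period length is 6.
So sqrt(175) = [13; (4, 2, 1, 2, 4, 26)] with period length k = 6.
k is even, so the fundamental solution of x^2 - 175y^2 = 1 is (p_{k-1}, q_{k-1}) = (p_5, q_5); compute convergents through index 5.
Convergents (p_i = a_i*p_{i-1} + p_{i-2}, q_i = a_i*q_{i-1} + q_{i-2} with p_{-2}=0, p_{-1}=1, q_{-2}=1, q_{-1}=0):
  i=0: a_0=13, p_0 = 13*1 + 0 = 13, q_0 = 13*0 + 1 = 1.
  i=1: a_1=4, p_1 = 4*13 + 1 = 53, q_1 = 4*1 + 0 = 4.
  i=2: a_2=2, p_2 = 2*53 + 13 = 119, q_2 = 2*4 + 1 = 9.
  i=3: a_3=1, p_3 = 1*119 + 53 = 172, q_3 = 1*9 + 4 = 13.
  i=4: a_4=2, p_4 = 2*172 + 119 = 463, q_4 = 2*13 + 9 = 35.
  i=5: a_5=4, p_5 = 4*463 + 172 = 2024, q_5 = 4*35 + 13 = 153.
Check: 2024^2 - 175*153^2 = 4096576 - 4096575 = 1, so (x, y) = (2024, 153) solves the equation, and by the theorem it is the least positive solution.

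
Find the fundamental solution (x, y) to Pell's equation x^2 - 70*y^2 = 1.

First expand sqrt(70) as a continued fraction. With x_i = (sqrt(70) + m_i)/d_i and (m_0, d_0) = (0, 1): a_0 = floor(sqrt(70)) = 8, since 8^2 = 64 <= 70 < 81 = 9^2.
Iterate m_{i+1} = d_i*a_i - m_i, d_{i+1} = (70 - m_{i+1}^2)/d_i, a_{i+1} = floor((a_0 + m_{i+1})/d_{i+1}):
  m_1 = 1*8 - 0 = 8, d_1 = (70 - 8^2)/1 = 6/1 = 6, a_1 = floor((8 + 8)/6) = 2.
  m_2 = 6*2 - 8 = 4, d_2 = (70 - 4^2)/6 = 54/6 = 9, a_2 = floor((8 + 4)/9) = 1.
  m_3 = 9*1 - 4 = 5, d_3 = (70 - 5^2)/9 = 45/9 = 5, a_3 = floor((8 + 5)/5) = 2.
  m_4 = 5*2 - 5 = 5, d_4 = (70 - 5^2)/5 = 45/5 = 9, a_4 = floor((8 + 5)/9) = 1.
  m_5 = 9*1 - 5 = 4, d_5 = (70 - 4^2)/9 = 54/9 = 6, a_5 = floor((8 + 4)/6) = 2.
  m_6 = 6*2 - 4 = 8, d_6 = (70 - 8^2)/6 = 6/6 = 1, a_6 = floor((8 + 8)/1) = 16.
  m_7 = 1*16 - 8 = 8, d_7 = (70 - 8^2)/1 = 6/1 = 6: (m_7, d_7) = (m_1, d_1) = (8, 6), so from here the quotients repeat a_1, ..., a_6; the period length is 6.
So sqrt(70) = [8; (2, 1, 2, 1, 2, 16)] with period length k = 6.
k is even, so the fundamental solution of x^2 - 70y^2 = 1 is (p_{k-1}, q_{k-1}) = (p_5, q_5); compute convergents through index 5.
Convergents (p_i = a_i*p_{i-1} + p_{i-2}, q_i = a_i*q_{i-1} + q_{i-2} with p_{-2}=0, p_{-1}=1, q_{-2}=1, q_{-1}=0):
  i=0: a_0=8, p_0 = 8*1 + 0 = 8, q_0 = 8*0 + 1 = 1.
  i=1: a_1=2, p_1 = 2*8 + 1 = 17, q_1 = 2*1 + 0 = 2.
  i=2: a_2=1, p_2 = 1*17 + 8 = 25, q_2 = 1*2 + 1 = 3.
  i=3: a_3=2, p_3 = 2*25 + 17 = 67, q_3 = 2*3 + 2 = 8.
  i=4: a_4=1, p_4 = 1*67 + 25 = 92, q_4 = 1*8 + 3 = 11.
  i=5: a_5=2, p_5 = 2*92 + 67 = 251, q_5 = 2*11 + 8 = 30.
Check: 251^2 - 70*30^2 = 63001 - 63000 = 1, so (x, y) = (251, 30) solves the equation, and by the theorem it is the least positive solution.

(x, y) = (251, 30)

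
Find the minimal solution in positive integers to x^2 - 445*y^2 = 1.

(x, y) = (43468489, 2060604)

First expand sqrt(445) as a continued fraction. With x_i = (sqrt(445) + m_i)/d_i and (m_0, d_0) = (0, 1): a_0 = floor(sqrt(445)) = 21, since 21^2 = 441 <= 445 < 484 = 22^2.
Iterate m_{i+1} = d_i*a_i - m_i, d_{i+1} = (445 - m_{i+1}^2)/d_i, a_{i+1} = floor((a_0 + m_{i+1})/d_{i+1}):
  m_1 = 1*21 - 0 = 21, d_1 = (445 - 21^2)/1 = 4/1 = 4, a_1 = floor((21 + 21)/4) = 10.
  m_2 = 4*10 - 21 = 19, d_2 = (445 - 19^2)/4 = 84/4 = 21, a_2 = floor((21 + 19)/21) = 1.
  m_3 = 21*1 - 19 = 2, d_3 = (445 - 2^2)/21 = 441/21 = 21, a_3 = floor((21 + 2)/21) = 1.
  m_4 = 21*1 - 2 = 19, d_4 = (445 - 19^2)/21 = 84/21 = 4, a_4 = floor((21 + 19)/4) = 10.
  m_5 = 4*10 - 19 = 21, d_5 = (445 - 21^2)/4 = 4/4 = 1, a_5 = floor((21 + 21)/1) = 42.
  m_6 = 1*42 - 21 = 21, d_6 = (445 - 21^2)/1 = 4/1 = 4: (m_6, d_6) = (m_1, d_1) = (21, 4), so from here the quotients repeat a_1, ..., a_5; the period length is 5.
So sqrt(445) = [21; (10, 1, 1, 10, 42)] with period length k = 5.
k is odd, so (p_{k-1}, q_{k-1}) only solves x^2 - 445y^2 = -1 and the fundamental solution of x^2 - 445y^2 = 1 is (p_{2k-1}, q_{2k-1}) = (p_9, q_9); compute convergents through index 9, running through the period twice.
Convergents (p_i = a_i*p_{i-1} + p_{i-2}, q_i = a_i*q_{i-1} + q_{i-2} with p_{-2}=0, p_{-1}=1, q_{-2}=1, q_{-1}=0):
  i=0: a_0=21, p_0 = 21*1 + 0 = 21, q_0 = 21*0 + 1 = 1.
  i=1: a_1=10, p_1 = 10*21 + 1 = 211, q_1 = 10*1 + 0 = 10.
  i=2: a_2=1, p_2 = 1*211 + 21 = 232, q_2 = 1*10 + 1 = 11.
  i=3: a_3=1, p_3 = 1*232 + 211 = 443, q_3 = 1*11 + 10 = 21.
  i=4: a_4=10, p_4 = 10*443 + 232 = 4662, q_4 = 10*21 + 11 = 221.
  i=5: a_5=42, p_5 = 42*4662 + 443 = 196247, q_5 = 42*221 + 21 = 9303.
  i=6: a_6=10, p_6 = 10*196247 + 4662 = 1967132, q_6 = 10*9303 + 221 = 93251.
  i=7: a_7=1, p_7 = 1*1967132 + 196247 = 2163379, q_7 = 1*93251 + 9303 = 102554.
  i=8: a_8=1, p_8 = 1*2163379 + 1967132 = 4130511, q_8 = 1*102554 + 93251 = 195805.
  i=9: a_9=10, p_9 = 10*4130511 + 2163379 = 43468489, q_9 = 10*195805 + 102554 = 2060604.
Indeed p_4^2 - 445*q_4^2 = 21734244 - 21734245 = -1, not +1.
Check: 43468489^2 - 445*2060604^2 = 1889509535943121 - 1889509535943120 = 1, so (x, y) = (43468489, 2060604) solves the equation, and by the theorem it is the least positive solution.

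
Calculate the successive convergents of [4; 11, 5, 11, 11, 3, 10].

4/1, 45/11, 229/56, 2564/627, 28433/6953, 87863/21486, 907063/221813

Using the convergent recurrence p_i = a_i*p_{i-1} + p_{i-2}, q_i = a_i*q_{i-1} + q_{i-2} with p_{-2}=0, p_{-1}=1, q_{-2}=1, q_{-1}=0:
  i=0: a_0=4, p_0 = 4*1 + 0 = 4, q_0 = 4*0 + 1 = 1.
  i=1: a_1=11, p_1 = 11*4 + 1 = 45, q_1 = 11*1 + 0 = 11.
  i=2: a_2=5, p_2 = 5*45 + 4 = 229, q_2 = 5*11 + 1 = 56.
  i=3: a_3=11, p_3 = 11*229 + 45 = 2564, q_3 = 11*56 + 11 = 627.
  i=4: a_4=11, p_4 = 11*2564 + 229 = 28433, q_4 = 11*627 + 56 = 6953.
  i=5: a_5=3, p_5 = 3*28433 + 2564 = 87863, q_5 = 3*6953 + 627 = 21486.
  i=6: a_6=10, p_6 = 10*87863 + 28433 = 907063, q_6 = 10*21486 + 6953 = 221813.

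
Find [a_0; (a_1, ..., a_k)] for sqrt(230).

Write x_i = (sqrt(230) + m_i)/d_i with (m_0, d_0) = (0, 1). a_0 = floor(sqrt(230)) = 15, since 15^2 = 225 <= 230 < 256 = 16^2.
Iterate m_{i+1} = d_i*a_i - m_i, d_{i+1} = (230 - m_{i+1}^2)/d_i, a_{i+1} = floor((a_0 + m_{i+1})/d_{i+1}):
  m_1 = 1*15 - 0 = 15, d_1 = (230 - 15^2)/1 = 5/1 = 5, a_1 = floor((15 + 15)/5) = 6.
  m_2 = 5*6 - 15 = 15, d_2 = (230 - 15^2)/5 = 5/5 = 1, a_2 = floor((15 + 15)/1) = 30.
  m_3 = 1*30 - 15 = 15, d_3 = (230 - 15^2)/1 = 5/1 = 5: (m_3, d_3) = (m_1, d_1) = (15, 5), so from here the quotients repeat a_1, a_2; the period length is 2.
Hence the expansion of sqrt(230) is a_0 = 15 followed by the repeating block 6, 30 (period 2).

[15; (6, 30)]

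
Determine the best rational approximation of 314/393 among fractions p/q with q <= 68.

Expand x = 314/393 as a continued fraction with the Euclidean algorithm:
  314 = 0*393 + 314, so a_0 = 0.
  393 = 1*314 + 79, so a_1 = 1.
  314 = 3*79 + 77, so a_2 = 3.
  79 = 1*77 + 2, so a_3 = 1.
  77 = 38*2 + 1, so a_4 = 38.
  2 = 2*1 + 0, so a_5 = 2.
so x = [0; 1, 3, 1, 38, 2].
Convergents (p_i = a_i*p_{i-1} + p_{i-2}, q_i = a_i*q_{i-1} + q_{i-2} with p_{-2}=0, p_{-1}=1, q_{-2}=1, q_{-1}=0), until the denominator exceeds 68:
  i=0: a_0=0, p_0 = 0*1 + 0 = 0, q_0 = 0*0 + 1 = 1.
  i=1: a_1=1, p_1 = 1*0 + 1 = 1, q_1 = 1*1 + 0 = 1.
  i=2: a_2=3, p_2 = 3*1 + 0 = 3, q_2 = 3*1 + 1 = 4.
  i=3: a_3=1, p_3 = 1*3 + 1 = 4, q_3 = 1*4 + 1 = 5.
  i=4: a_4=38, p_4 = 38*4 + 3 = 155, q_4 = 38*5 + 4 = 194.
q_4 = 194 > 68, so the last convergent with denominator <= 68 is p_3/q_3 = 4/5.
The closest fraction with denominator <= 68 is either p_3/q_3 or the intermediate fraction (k*p_3 + p_2)/(k*q_3 + q_2) with the largest k >= 1 whose denominator stays <= 68; these approach x as k grows, and every other convergent or intermediate fraction in range is farther away.
Largest k: floor((68 - q_2)/q_3) = floor((68 - 4)/5) = 12.
That gives (12*4 + 3)/(12*5 + 4) = 51/64.
Compare the errors: |x - 4/5| = |314*5 - 4*393|/(393*5) = 2/1965, and |x - 51/64| = |314*64 - 51*393|/(393*64) = 53/25152.
Cross-multiplying, 2*25152 = 50304 < 104145 = 53*1965, so 2/1965 is smaller: the convergent 4/5 is closer to x than 51/64.

4/5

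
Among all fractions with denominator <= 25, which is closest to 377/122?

Expand x = 377/122 as a continued fraction with the Euclidean algorithm:
  377 = 3*122 + 11, so a_0 = 3.
  122 = 11*11 + 1, so a_1 = 11.
  11 = 11*1 + 0, so a_2 = 11.
so x = [3; 11, 11].
Convergents (p_i = a_i*p_{i-1} + p_{i-2}, q_i = a_i*q_{i-1} + q_{i-2} with p_{-2}=0, p_{-1}=1, q_{-2}=1, q_{-1}=0), until the denominator exceeds 25:
  i=0: a_0=3, p_0 = 3*1 + 0 = 3, q_0 = 3*0 + 1 = 1.
  i=1: a_1=11, p_1 = 11*3 + 1 = 34, q_1 = 11*1 + 0 = 11.
  i=2: a_2=11, p_2 = 11*34 + 3 = 377, q_2 = 11*11 + 1 = 122.
q_2 = 122 > 25, so the last convergent with denominator <= 25 is p_1/q_1 = 34/11.
The closest fraction with denominator <= 25 is either p_1/q_1 or the intermediate fraction (k*p_1 + p_0)/(k*q_1 + q_0) with the largest k >= 1 whose denominator stays <= 25; these approach x as k grows, and every other convergent or intermediate fraction in range is farther away.
Largest k: floor((25 - q_0)/q_1) = floor((25 - 1)/11) = 2.
That gives (2*34 + 3)/(2*11 + 1) = 71/23.
Compare the errors: |x - 34/11| = |377*11 - 34*122|/(122*11) = 1/1342, and |x - 71/23| = |377*23 - 71*122|/(122*23) = 9/2806.
Cross-multiplying, 1*2806 = 2806 < 12078 = 9*1342, so 1/1342 is smaller: the convergent 34/11 is closer to x than 71/23.

34/11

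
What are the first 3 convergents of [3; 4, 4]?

Using the convergent recurrence p_i = a_i*p_{i-1} + p_{i-2}, q_i = a_i*q_{i-1} + q_{i-2} with p_{-2}=0, p_{-1}=1, q_{-2}=1, q_{-1}=0:
  i=0: a_0=3, p_0 = 3*1 + 0 = 3, q_0 = 3*0 + 1 = 1.
  i=1: a_1=4, p_1 = 4*3 + 1 = 13, q_1 = 4*1 + 0 = 4.
  i=2: a_2=4, p_2 = 4*13 + 3 = 55, q_2 = 4*4 + 1 = 17.

3/1, 13/4, 55/17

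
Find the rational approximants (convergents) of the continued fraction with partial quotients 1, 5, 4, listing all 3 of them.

Using the convergent recurrence p_i = a_i*p_{i-1} + p_{i-2}, q_i = a_i*q_{i-1} + q_{i-2} with p_{-2}=0, p_{-1}=1, q_{-2}=1, q_{-1}=0:
  i=0: a_0=1, p_0 = 1*1 + 0 = 1, q_0 = 1*0 + 1 = 1.
  i=1: a_1=5, p_1 = 5*1 + 1 = 6, q_1 = 5*1 + 0 = 5.
  i=2: a_2=4, p_2 = 4*6 + 1 = 25, q_2 = 4*5 + 1 = 21.

1/1, 6/5, 25/21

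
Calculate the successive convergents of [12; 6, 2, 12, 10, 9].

12/1, 73/6, 158/13, 1969/162, 19848/1633, 180601/14859

Using the convergent recurrence p_i = a_i*p_{i-1} + p_{i-2}, q_i = a_i*q_{i-1} + q_{i-2} with p_{-2}=0, p_{-1}=1, q_{-2}=1, q_{-1}=0:
  i=0: a_0=12, p_0 = 12*1 + 0 = 12, q_0 = 12*0 + 1 = 1.
  i=1: a_1=6, p_1 = 6*12 + 1 = 73, q_1 = 6*1 + 0 = 6.
  i=2: a_2=2, p_2 = 2*73 + 12 = 158, q_2 = 2*6 + 1 = 13.
  i=3: a_3=12, p_3 = 12*158 + 73 = 1969, q_3 = 12*13 + 6 = 162.
  i=4: a_4=10, p_4 = 10*1969 + 158 = 19848, q_4 = 10*162 + 13 = 1633.
  i=5: a_5=9, p_5 = 9*19848 + 1969 = 180601, q_5 = 9*1633 + 162 = 14859.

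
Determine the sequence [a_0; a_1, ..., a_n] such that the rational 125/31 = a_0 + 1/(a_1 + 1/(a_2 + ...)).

Run the Euclidean algorithm on 125 and 31; the successive quotients are the partial quotients a_0, a_1, ... (each step inverts the fractional part left over by the previous one):
  125 = 4*31 + 1, so a_0 = 4.
  31 = 31*1 + 0, so a_1 = 31.
The remainder reaches 0 after 2 divisions, so the expansion has 2 partial quotients, read off in order.

[4; 31]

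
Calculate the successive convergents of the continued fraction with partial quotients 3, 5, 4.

3/1, 16/5, 67/21

Using the convergent recurrence p_i = a_i*p_{i-1} + p_{i-2}, q_i = a_i*q_{i-1} + q_{i-2} with p_{-2}=0, p_{-1}=1, q_{-2}=1, q_{-1}=0:
  i=0: a_0=3, p_0 = 3*1 + 0 = 3, q_0 = 3*0 + 1 = 1.
  i=1: a_1=5, p_1 = 5*3 + 1 = 16, q_1 = 5*1 + 0 = 5.
  i=2: a_2=4, p_2 = 4*16 + 3 = 67, q_2 = 4*5 + 1 = 21.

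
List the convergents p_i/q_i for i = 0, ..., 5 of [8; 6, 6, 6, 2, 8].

Using the convergent recurrence p_i = a_i*p_{i-1} + p_{i-2}, q_i = a_i*q_{i-1} + q_{i-2} with p_{-2}=0, p_{-1}=1, q_{-2}=1, q_{-1}=0:
  i=0: a_0=8, p_0 = 8*1 + 0 = 8, q_0 = 8*0 + 1 = 1.
  i=1: a_1=6, p_1 = 6*8 + 1 = 49, q_1 = 6*1 + 0 = 6.
  i=2: a_2=6, p_2 = 6*49 + 8 = 302, q_2 = 6*6 + 1 = 37.
  i=3: a_3=6, p_3 = 6*302 + 49 = 1861, q_3 = 6*37 + 6 = 228.
  i=4: a_4=2, p_4 = 2*1861 + 302 = 4024, q_4 = 2*228 + 37 = 493.
  i=5: a_5=8, p_5 = 8*4024 + 1861 = 34053, q_5 = 8*493 + 228 = 4172.

8/1, 49/6, 302/37, 1861/228, 4024/493, 34053/4172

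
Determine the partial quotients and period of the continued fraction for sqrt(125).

Write x_i = (sqrt(125) + m_i)/d_i with (m_0, d_0) = (0, 1). a_0 = floor(sqrt(125)) = 11, since 11^2 = 121 <= 125 < 144 = 12^2.
Iterate m_{i+1} = d_i*a_i - m_i, d_{i+1} = (125 - m_{i+1}^2)/d_i, a_{i+1} = floor((a_0 + m_{i+1})/d_{i+1}):
  m_1 = 1*11 - 0 = 11, d_1 = (125 - 11^2)/1 = 4/1 = 4, a_1 = floor((11 + 11)/4) = 5.
  m_2 = 4*5 - 11 = 9, d_2 = (125 - 9^2)/4 = 44/4 = 11, a_2 = floor((11 + 9)/11) = 1.
  m_3 = 11*1 - 9 = 2, d_3 = (125 - 2^2)/11 = 121/11 = 11, a_3 = floor((11 + 2)/11) = 1.
  m_4 = 11*1 - 2 = 9, d_4 = (125 - 9^2)/11 = 44/11 = 4, a_4 = floor((11 + 9)/4) = 5.
  m_5 = 4*5 - 9 = 11, d_5 = (125 - 11^2)/4 = 4/4 = 1, a_5 = floor((11 + 11)/1) = 22.
  m_6 = 1*22 - 11 = 11, d_6 = (125 - 11^2)/1 = 4/1 = 4: (m_6, d_6) = (m_1, d_1) = (11, 4), so from here the quotients repeat a_1, ..., a_5; the period length is 5.
Hence the expansion of sqrt(125) is a_0 = 11 followed by the repeating block 5, 1, 1, 5, 22 (period 5).

[11; (5, 1, 1, 5, 22)]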